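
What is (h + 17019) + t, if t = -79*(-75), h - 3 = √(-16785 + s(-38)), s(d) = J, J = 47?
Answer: 22947 + I*√16738 ≈ 22947.0 + 129.38*I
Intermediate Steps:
s(d) = 47
h = 3 + I*√16738 (h = 3 + √(-16785 + 47) = 3 + √(-16738) = 3 + I*√16738 ≈ 3.0 + 129.38*I)
t = 5925
(h + 17019) + t = ((3 + I*√16738) + 17019) + 5925 = (17022 + I*√16738) + 5925 = 22947 + I*√16738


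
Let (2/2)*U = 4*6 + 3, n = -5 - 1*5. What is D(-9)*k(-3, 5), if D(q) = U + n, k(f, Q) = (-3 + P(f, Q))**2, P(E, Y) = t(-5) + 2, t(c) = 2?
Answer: 17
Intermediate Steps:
n = -10 (n = -5 - 5 = -10)
U = 27 (U = 4*6 + 3 = 24 + 3 = 27)
P(E, Y) = 4 (P(E, Y) = 2 + 2 = 4)
k(f, Q) = 1 (k(f, Q) = (-3 + 4)**2 = 1**2 = 1)
D(q) = 17 (D(q) = 27 - 10 = 17)
D(-9)*k(-3, 5) = 17*1 = 17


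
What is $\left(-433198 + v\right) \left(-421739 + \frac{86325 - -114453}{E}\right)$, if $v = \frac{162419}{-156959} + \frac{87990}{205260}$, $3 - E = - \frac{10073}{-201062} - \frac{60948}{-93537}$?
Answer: $\frac{13583546806062491899531164343}{93774740837153882} \approx 1.4485 \cdot 10^{11}$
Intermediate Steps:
$E = \frac{4802631545}{2089637366}$ ($E = 3 - \left(- \frac{10073}{-201062} - \frac{60948}{-93537}\right) = 3 - \left(\left(-10073\right) \left(- \frac{1}{201062}\right) - - \frac{6772}{10393}\right) = 3 - \left(\frac{10073}{201062} + \frac{6772}{10393}\right) = 3 - \frac{1466280553}{2089637366} = \frac{4802631545}{2089637366} \approx 2.2983$)
$v = - \frac{59173641}{97628498}$ ($v = 162419 \left(- \frac{1}{156959}\right) + 87990 \cdot \frac{1}{205260} = - \frac{162419}{156959} + \frac{2933}{6842} = - \frac{59173641}{97628498} \approx -0.60611$)
$\left(-433198 + v\right) \left(-421739 + \frac{86325 - -114453}{E}\right) = \left(-433198 - \frac{59173641}{97628498}\right) \left(-421739 + \frac{86325 - -114453}{\frac{4802631545}{2089637366}}\right) = - \frac{42292529250245 \left(-421739 + \left(86325 + 114453\right) \frac{2089637366}{4802631545}\right)}{97628498} = - \frac{42292529250245 \left(-421739 + 200778 \cdot \frac{2089637366}{4802631545}\right)}{97628498} = - \frac{42292529250245 \left(-421739 + \frac{419553211070748}{4802631545}\right)}{97628498} = \left(- \frac{42292529250245}{97628498}\right) \left(- \frac{1605903814086007}{4802631545}\right) = \frac{13583546806062491899531164343}{93774740837153882}$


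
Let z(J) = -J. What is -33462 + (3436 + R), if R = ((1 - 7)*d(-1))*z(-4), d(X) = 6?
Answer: -30170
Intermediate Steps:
R = -144 (R = ((1 - 7)*6)*(-1*(-4)) = -6*6*4 = -36*4 = -144)
-33462 + (3436 + R) = -33462 + (3436 - 144) = -33462 + 3292 = -30170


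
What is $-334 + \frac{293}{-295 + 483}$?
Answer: $- \frac{62499}{188} \approx -332.44$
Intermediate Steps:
$-334 + \frac{293}{-295 + 483} = -334 + \frac{293}{188} = - \frac{62499}{188}$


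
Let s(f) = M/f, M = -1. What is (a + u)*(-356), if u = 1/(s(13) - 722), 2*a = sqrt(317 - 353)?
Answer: 4628/9387 - 1068*I ≈ 0.49302 - 1068.0*I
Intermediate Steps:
a = 3*I (a = sqrt(317 - 353)/2 = sqrt(-36)/2 = (6*I)/2 = 3*I ≈ 3.0*I)
s(f) = -1/f
u = -13/9387 (u = 1/(-1/13 - 722) = 1/(-9387/13) = -13/9387 ≈ -0.0013849)
(a + u)*(-356) = (3*I - 13/9387)*(-356) = (-13/9387 + 3*I)*(-356) = 4628/9387 - 1068*I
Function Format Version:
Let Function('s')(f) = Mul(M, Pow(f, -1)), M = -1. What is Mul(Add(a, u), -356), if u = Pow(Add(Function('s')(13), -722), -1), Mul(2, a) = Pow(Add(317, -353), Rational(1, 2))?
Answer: Add(Rational(4628, 9387), Mul(-1068, I)) ≈ Add(0.49302, Mul(-1068.0, I))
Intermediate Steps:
a = Mul(3, I) (a = Mul(Rational(1, 2), Pow(Add(317, -353), Rational(1, 2))) = Mul(Rational(1, 2), Pow(-36, Rational(1, 2))) = Mul(Rational(1, 2), Mul(6, I)) = Mul(3, I) ≈ Mul(3.0000, I))
Function('s')(f) = Mul(-1, Pow(f, -1))
u = Rational(-13, 9387) (u = Pow(Add(Mul(-1, Pow(13, -1)), -722), -1) = Pow(Add(Mul(-1, Rational(1, 13)), -722), -1) = Pow(Add(Rational(-1, 13), -722), -1) = Pow(Rational(-9387, 13), -1) = Rational(-13, 9387) ≈ -0.0013849)
Mul(Add(a, u), -356) = Mul(Add(Mul(3, I), Rational(-13, 9387)), -356) = Mul(Add(Rational(-13, 9387), Mul(3, I)), -356) = Add(Rational(4628, 9387), Mul(-1068, I))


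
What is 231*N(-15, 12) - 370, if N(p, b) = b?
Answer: 2402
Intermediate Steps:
231*N(-15, 12) - 370 = 231*12 - 370 = 2772 - 370 = 2402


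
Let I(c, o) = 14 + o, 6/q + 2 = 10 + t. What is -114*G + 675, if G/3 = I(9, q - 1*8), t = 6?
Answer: -10665/7 ≈ -1523.6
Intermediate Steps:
q = 3/7 (q = 6/(-2 + (10 + 6)) = 6/(-2 + 16) = 6/14 = 6*(1/14) = 3/7 ≈ 0.42857)
G = 135/7 (G = 3*(14 + (3/7 - 1*8)) = 3*(14 + (3/7 - 8)) = 3*(14 - 53/7) = 3*(45/7) = 135/7 ≈ 19.286)
-114*G + 675 = -114*135/7 + 675 = -15390/7 + 675 = -10665/7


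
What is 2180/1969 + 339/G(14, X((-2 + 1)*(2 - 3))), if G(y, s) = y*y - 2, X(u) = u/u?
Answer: 1090411/381986 ≈ 2.8546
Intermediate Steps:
X(u) = 1
G(y, s) = -2 + y² (G(y, s) = y² - 2 = -2 + y²)
2180/1969 + 339/G(14, X((-2 + 1)*(2 - 3))) = 2180/1969 + 339/(-2 + 14²) = 2180*(1/1969) + 339/(-2 + 196) = 2180/1969 + 339/194 = 1090411/381986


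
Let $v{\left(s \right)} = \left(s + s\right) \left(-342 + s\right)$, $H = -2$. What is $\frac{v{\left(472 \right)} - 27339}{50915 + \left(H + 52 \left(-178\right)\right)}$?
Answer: $\frac{8671}{3787} \approx 2.2897$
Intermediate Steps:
$v{\left(s \right)} = 2 s \left(-342 + s\right)$
$\frac{v{\left(472 \right)} - 27339}{50915 + \left(H + 52 \left(-178\right)\right)} = \frac{2 \cdot 472 \left(-342 + 472\right) - 27339}{50915 + \left(-2 + 52 \left(-178\right)\right)} = \frac{2 \cdot 472 \cdot 130 - 27339}{50915 - 9258} = \frac{122720 - 27339}{50915 - 9258} = \frac{95381}{41657} = 95381 \cdot \frac{1}{41657} = \frac{8671}{3787}$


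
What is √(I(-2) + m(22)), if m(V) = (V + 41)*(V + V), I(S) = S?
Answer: √2770 ≈ 52.631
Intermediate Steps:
m(V) = 2*V*(41 + V) (m(V) = (41 + V)*(2*V) = 2*V*(41 + V))
√(I(-2) + m(22)) = √(-2 + 2*22*(41 + 22)) = √(-2 + 2*22*63) = √(-2 + 2772) = √2770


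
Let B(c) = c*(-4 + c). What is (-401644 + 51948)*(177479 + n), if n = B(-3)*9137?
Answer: -129162315776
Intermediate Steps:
n = 191877 (n = -3*(-4 - 3)*9137 = -3*(-7)*9137 = 21*9137 = 191877)
(-401644 + 51948)*(177479 + n) = (-401644 + 51948)*(177479 + 191877) = -349696*369356 = -129162315776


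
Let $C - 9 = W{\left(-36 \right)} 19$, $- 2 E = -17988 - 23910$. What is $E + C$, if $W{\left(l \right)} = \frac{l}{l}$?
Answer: $20977$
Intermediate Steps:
$E = 20949$ ($E = - \frac{-17988 - 23910}{2} = \left(- \frac{1}{2}\right) \left(-41898\right) = 20949$)
$W{\left(l \right)} = 1$
$C = 28$ ($C = 9 + 1 \cdot 19 = 9 + 19 = 28$)
$E + C = 20949 + 28 = 20977$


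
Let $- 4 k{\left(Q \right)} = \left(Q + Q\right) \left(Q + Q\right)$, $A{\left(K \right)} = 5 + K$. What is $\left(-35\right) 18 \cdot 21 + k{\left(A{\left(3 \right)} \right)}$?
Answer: $-13294$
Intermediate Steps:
$k{\left(Q \right)} = - Q^{2}$ ($k{\left(Q \right)} = - \frac{\left(Q + Q\right) \left(Q + Q\right)}{4} = - \frac{2 Q 2 Q}{4} = - \frac{4 Q^{2}}{4} = - Q^{2}$)
$\left(-35\right) 18 \cdot 21 + k{\left(A{\left(3 \right)} \right)} = \left(-35\right) 18 \cdot 21 - \left(5 + 3\right)^{2} = \left(-630\right) 21 - 8^{2} = -13230 - 64 = -13294$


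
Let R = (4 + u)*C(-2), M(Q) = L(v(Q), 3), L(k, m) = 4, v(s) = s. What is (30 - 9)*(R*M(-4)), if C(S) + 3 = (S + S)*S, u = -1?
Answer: 1260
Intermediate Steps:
M(Q) = 4
C(S) = -3 + 2*S² (C(S) = -3 + (S + S)*S = -3 + (2*S)*S = -3 + 2*S²)
R = 15 (R = (4 - 1)*(-3 + 2*(-2)²) = 3*(-3 + 2*4) = 3*(-3 + 8) = 3*5 = 15)
(30 - 9)*(R*M(-4)) = (30 - 9)*(15*4) = 21*60 = 1260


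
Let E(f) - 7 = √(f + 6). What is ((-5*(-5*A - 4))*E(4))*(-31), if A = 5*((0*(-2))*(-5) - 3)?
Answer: 77035 + 11005*√10 ≈ 1.1184e+5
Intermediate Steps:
E(f) = 7 + √(6 + f) (E(f) = 7 + √(f + 6) = 7 + √(6 + f))
A = -15 (A = 5*(0*(-5) - 3) = 5*(0 - 3) = 5*(-3) = -15)
((-5*(-5*A - 4))*E(4))*(-31) = ((-5*(-5*(-15) - 4))*(7 + √(6 + 4)))*(-31) = ((-5*(75 - 4))*(7 + √10))*(-31) = ((-5*71)*(7 + √10))*(-31) = -355*(7 + √10)*(-31) = (-2485 - 355*√10)*(-31) = 77035 + 11005*√10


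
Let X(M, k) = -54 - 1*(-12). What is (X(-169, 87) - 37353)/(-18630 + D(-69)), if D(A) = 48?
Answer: 12465/6194 ≈ 2.0124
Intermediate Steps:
X(M, k) = -42 (X(M, k) = -54 + 12 = -42)
(X(-169, 87) - 37353)/(-18630 + D(-69)) = (-42 - 37353)/(-18630 + 48) = -37395/(-18582) = -37395*(-1/18582) = 12465/6194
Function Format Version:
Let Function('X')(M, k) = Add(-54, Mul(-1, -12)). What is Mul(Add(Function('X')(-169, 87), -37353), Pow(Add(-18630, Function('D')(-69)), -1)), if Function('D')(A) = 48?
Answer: Rational(12465, 6194) ≈ 2.0124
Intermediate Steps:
Function('X')(M, k) = -42 (Function('X')(M, k) = Add(-54, 12) = -42)
Mul(Add(Function('X')(-169, 87), -37353), Pow(Add(-18630, Function('D')(-69)), -1)) = Mul(Add(-42, -37353), Pow(Add(-18630, 48), -1)) = Mul(-37395, Pow(-18582, -1)) = Mul(-37395, Rational(-1, 18582)) = Rational(12465, 6194)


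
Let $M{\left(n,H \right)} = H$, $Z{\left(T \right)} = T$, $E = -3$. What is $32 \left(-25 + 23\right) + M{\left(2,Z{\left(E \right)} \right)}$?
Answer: $-67$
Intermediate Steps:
$32 \left(-25 + 23\right) + M{\left(2,Z{\left(E \right)} \right)} = 32 \left(-25 + 23\right) - 3 = 32 \left(-2\right) - 3 = -64 - 3 = -67$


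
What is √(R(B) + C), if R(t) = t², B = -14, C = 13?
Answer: √209 ≈ 14.457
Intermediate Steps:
√(R(B) + C) = √((-14)² + 13) = √(196 + 13) = √209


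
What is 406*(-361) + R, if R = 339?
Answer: -146227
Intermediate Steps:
406*(-361) + R = 406*(-361) + 339 = -146566 + 339 = -146227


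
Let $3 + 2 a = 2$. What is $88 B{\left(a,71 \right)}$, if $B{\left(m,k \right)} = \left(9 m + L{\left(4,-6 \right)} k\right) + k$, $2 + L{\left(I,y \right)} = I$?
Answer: $18348$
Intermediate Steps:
$a = - \frac{1}{2}$ ($a = - \frac{3}{2} + \frac{1}{2} \cdot 2 = - \frac{3}{2} + 1 = - \frac{1}{2} \approx -0.5$)
$L{\left(I,y \right)} = -2 + I$
$B{\left(m,k \right)} = 3 k + 9 m$ ($B{\left(m,k \right)} = \left(9 m + \left(-2 + 4\right) k\right) + k = \left(9 m + 2 k\right) + k = \left(2 k + 9 m\right) + k = 3 k + 9 m$)
$88 B{\left(a,71 \right)} = 88 \left(3 \cdot 71 + 9 \left(- \frac{1}{2}\right)\right) = 88 \left(213 - \frac{9}{2}\right) = 88 \cdot \frac{417}{2} = 18348$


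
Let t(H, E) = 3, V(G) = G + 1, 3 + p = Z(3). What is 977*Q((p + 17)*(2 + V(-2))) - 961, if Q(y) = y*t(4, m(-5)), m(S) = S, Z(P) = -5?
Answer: 25418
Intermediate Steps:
p = -8 (p = -3 - 5 = -8)
V(G) = 1 + G
Q(y) = 3*y (Q(y) = y*3 = 3*y)
977*Q((p + 17)*(2 + V(-2))) - 961 = 977*(3*((-8 + 17)*(2 + (1 - 2)))) - 961 = 977*(3*(9*(2 - 1))) - 961 = 977*(3*(9*1)) - 961 = 977*(3*9) - 961 = 977*27 - 961 = 26379 - 961 = 25418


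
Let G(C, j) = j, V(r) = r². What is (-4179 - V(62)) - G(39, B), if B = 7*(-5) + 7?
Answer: -7995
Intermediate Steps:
B = -28 (B = -35 + 7 = -28)
(-4179 - V(62)) - G(39, B) = (-4179 - 1*62²) - 1*(-28) = (-4179 - 1*3844) + 28 = (-4179 - 3844) + 28 = -8023 + 28 = -7995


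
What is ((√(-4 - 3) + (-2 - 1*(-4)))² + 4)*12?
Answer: 12 + 48*I*√7 ≈ 12.0 + 127.0*I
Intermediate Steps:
((√(-4 - 3) + (-2 - 1*(-4)))² + 4)*12 = ((√(-7) + (-2 + 4))² + 4)*12 = ((I*√7 + 2)² + 4)*12 = ((2 + I*√7)² + 4)*12 = (4 + (2 + I*√7)²)*12 = 48 + 12*(2 + I*√7)²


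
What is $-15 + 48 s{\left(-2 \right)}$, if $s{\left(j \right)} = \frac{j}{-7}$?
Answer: $- \frac{9}{7} \approx -1.2857$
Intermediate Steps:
$s{\left(j \right)} = - \frac{j}{7}$ ($s{\left(j \right)} = j \left(- \frac{1}{7}\right) = - \frac{j}{7}$)
$-15 + 48 s{\left(-2 \right)} = -15 + 48 \left(\left(- \frac{1}{7}\right) \left(-2\right)\right) = -15 + 48 \cdot \frac{2}{7} = -15 + \frac{96}{7} = - \frac{9}{7}$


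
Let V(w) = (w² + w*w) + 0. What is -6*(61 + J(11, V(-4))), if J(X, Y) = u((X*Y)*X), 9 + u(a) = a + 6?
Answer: -23580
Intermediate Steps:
V(w) = 2*w² (V(w) = (w² + w²) + 0 = 2*w² + 0 = 2*w²)
u(a) = -3 + a (u(a) = -9 + (a + 6) = -9 + (6 + a) = -3 + a)
J(X, Y) = -3 + Y*X² (J(X, Y) = -3 + (X*Y)*X = -3 + Y*X²)
-6*(61 + J(11, V(-4))) = -6*(61 + (-3 + (2*(-4)²)*11²)) = -6*(61 + (-3 + (2*16)*121)) = -6*(61 + (-3 + 32*121)) = -6*(61 + (-3 + 3872)) = -6*(61 + 3869) = -6*3930 = -23580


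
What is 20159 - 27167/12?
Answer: 214741/12 ≈ 17895.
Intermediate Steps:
20159 - 27167/12 = 214741/12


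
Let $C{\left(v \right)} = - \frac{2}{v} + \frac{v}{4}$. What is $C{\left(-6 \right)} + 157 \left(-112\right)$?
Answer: $- \frac{105511}{6} \approx -17585.0$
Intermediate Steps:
$C{\left(v \right)} = - \frac{2}{v} + \frac{v}{4}$ ($C{\left(v \right)} = - \frac{2}{v} + v \frac{1}{4} = - \frac{2}{v} + \frac{v}{4}$)
$C{\left(-6 \right)} + 157 \left(-112\right) = \left(- \frac{2}{-6} + \frac{1}{4} \left(-6\right)\right) + 157 \left(-112\right) = \left(\left(-2\right) \left(- \frac{1}{6}\right) - \frac{3}{2}\right) - 17584 = \left(\frac{1}{3} - \frac{3}{2}\right) - 17584 = - \frac{7}{6} - 17584 = - \frac{105511}{6}$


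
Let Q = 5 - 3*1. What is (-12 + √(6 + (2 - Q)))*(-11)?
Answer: 132 - 11*√6 ≈ 105.06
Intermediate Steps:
Q = 2 (Q = 5 - 3 = 2)
(-12 + √(6 + (2 - Q)))*(-11) = (-12 + √(6 + (2 - 1*2)))*(-11) = (-12 + √(6 + (2 - 2)))*(-11) = (-12 + √(6 + 0))*(-11) = (-12 + √6)*(-11) = 132 - 11*√6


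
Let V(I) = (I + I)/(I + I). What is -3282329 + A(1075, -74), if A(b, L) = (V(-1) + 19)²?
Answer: -3281929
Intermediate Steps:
V(I) = 1 (V(I) = (2*I)/((2*I)) = (2*I)*(1/(2*I)) = 1)
A(b, L) = 400 (A(b, L) = (1 + 19)² = 20² = 400)
-3282329 + A(1075, -74) = -3282329 + 400 = -3281929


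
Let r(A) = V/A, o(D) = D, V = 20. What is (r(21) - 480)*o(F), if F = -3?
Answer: 10060/7 ≈ 1437.1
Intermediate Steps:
r(A) = 20/A
(r(21) - 480)*o(F) = (20/21 - 480)*(-3) = -10060/21*(-3) = 10060/7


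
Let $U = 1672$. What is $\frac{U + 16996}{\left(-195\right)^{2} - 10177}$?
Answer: $\frac{4667}{6962} \approx 0.67035$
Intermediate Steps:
$\frac{U + 16996}{\left(-195\right)^{2} - 10177} = \frac{1672 + 16996}{\left(-195\right)^{2} - 10177} = \frac{18668}{38025 - 10177} = \frac{18668}{27848} = 18668 \cdot \frac{1}{27848} = \frac{4667}{6962}$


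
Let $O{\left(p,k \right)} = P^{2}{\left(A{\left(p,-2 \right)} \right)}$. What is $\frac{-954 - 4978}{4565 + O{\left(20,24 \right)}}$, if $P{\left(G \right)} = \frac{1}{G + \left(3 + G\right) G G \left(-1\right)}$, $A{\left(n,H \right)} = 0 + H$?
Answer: $- \frac{213552}{164341} \approx -1.2994$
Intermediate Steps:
$A{\left(n,H \right)} = H$
$P{\left(G \right)} = \frac{1}{G - G^{2} \left(3 + G\right)}$ ($P{\left(G \right)} = \frac{1}{G + \left(3 + G\right) G^{2} \left(-1\right)} = \frac{1}{G + \left(3 + G\right) \left(- G^{2}\right)} = \frac{1}{G - G^{2} \left(3 + G\right)}$)
$O{\left(p,k \right)} = \frac{1}{36}$ ($O{\left(p,k \right)} = \left(- \frac{1}{\left(-2\right) \left(-1 + \left(-2\right)^{2} + 3 \left(-2\right)\right)}\right)^{2} = \left(\left(-1\right) \left(- \frac{1}{2}\right) \frac{1}{-1 + 4 - 6}\right)^{2} = \left(\left(-1\right) \left(- \frac{1}{2}\right) \frac{1}{-3}\right)^{2} = \left(\left(-1\right) \left(- \frac{1}{2}\right) \left(- \frac{1}{3}\right)\right)^{2} = \left(- \frac{1}{6}\right)^{2} = \frac{1}{36}$)
$\frac{-954 - 4978}{4565 + O{\left(20,24 \right)}} = \frac{-954 - 4978}{4565 + \frac{1}{36}} = - \frac{5932}{\frac{164341}{36}} = \left(-5932\right) \frac{36}{164341} = - \frac{213552}{164341}$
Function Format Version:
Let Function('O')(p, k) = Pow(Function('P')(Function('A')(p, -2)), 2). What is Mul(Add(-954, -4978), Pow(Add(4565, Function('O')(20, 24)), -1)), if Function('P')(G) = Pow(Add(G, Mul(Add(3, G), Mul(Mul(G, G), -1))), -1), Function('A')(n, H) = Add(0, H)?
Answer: Rational(-213552, 164341) ≈ -1.2994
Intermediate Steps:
Function('A')(n, H) = H
Function('P')(G) = Pow(Add(G, Mul(-1, Pow(G, 2), Add(3, G))), -1) (Function('P')(G) = Pow(Add(G, Mul(Add(3, G), Mul(Pow(G, 2), -1))), -1) = Pow(Add(G, Mul(Add(3, G), Mul(-1, Pow(G, 2)))), -1) = Pow(Add(G, Mul(-1, Pow(G, 2), Add(3, G))), -1))
Function('O')(p, k) = Rational(1, 36) (Function('O')(p, k) = Pow(Mul(-1, Pow(-2, -1), Pow(Add(-1, Pow(-2, 2), Mul(3, -2)), -1)), 2) = Pow(Mul(-1, Rational(-1, 2), Pow(Add(-1, 4, -6), -1)), 2) = Pow(Mul(-1, Rational(-1, 2), Pow(-3, -1)), 2) = Pow(Mul(-1, Rational(-1, 2), Rational(-1, 3)), 2) = Pow(Rational(-1, 6), 2) = Rational(1, 36))
Mul(Add(-954, -4978), Pow(Add(4565, Function('O')(20, 24)), -1)) = Mul(Add(-954, -4978), Pow(Add(4565, Rational(1, 36)), -1)) = Mul(-5932, Pow(Rational(164341, 36), -1)) = Mul(-5932, Rational(36, 164341)) = Rational(-213552, 164341)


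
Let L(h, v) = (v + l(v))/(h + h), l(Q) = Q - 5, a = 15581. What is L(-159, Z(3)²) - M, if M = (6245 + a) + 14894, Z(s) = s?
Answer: -11676973/318 ≈ -36720.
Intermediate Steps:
l(Q) = -5 + Q
L(h, v) = (-5 + 2*v)/(2*h) (L(h, v) = (v + (-5 + v))/(h + h) = (-5 + 2*v)/((2*h)) = (-5 + 2*v)*(1/(2*h)) = (-5 + 2*v)/(2*h))
M = 36720 (M = (6245 + 15581) + 14894 = 21826 + 14894 = 36720)
L(-159, Z(3)²) - M = (-5/2 + 3²)/(-159) - 1*36720 = -(-5/2 + 9)/159 - 36720 = -1/159*13/2 - 36720 = -13/318 - 36720 = -11676973/318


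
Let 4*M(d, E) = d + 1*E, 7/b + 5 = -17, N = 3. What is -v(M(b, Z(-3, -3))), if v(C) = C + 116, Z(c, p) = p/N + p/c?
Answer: -10201/88 ≈ -115.92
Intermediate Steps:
Z(c, p) = p/3 + p/c
b = -7/22 (b = 7/(-5 - 17) = 7/(-22) = 7*(-1/22) = -7/22 ≈ -0.31818)
M(d, E) = E/4 + d/4 (M(d, E) = (d + 1*E)/4 = (d + E)/4 = (E + d)/4 = E/4 + d/4)
v(C) = 116 + C
-v(M(b, Z(-3, -3))) = -(116 + (((⅓)*(-3) - 3/(-3))/4 + (¼)*(-7/22))) = -(116 + ((-1 - 3*(-⅓))/4 - 7/88)) = -(116 + ((-1 + 1)/4 - 7/88)) = -(116 + ((¼)*0 - 7/88)) = -(116 + (0 - 7/88)) = -(116 - 7/88) = -1*10201/88 = -10201/88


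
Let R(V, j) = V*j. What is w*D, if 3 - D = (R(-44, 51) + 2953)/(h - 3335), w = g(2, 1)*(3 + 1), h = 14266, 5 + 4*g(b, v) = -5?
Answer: -320840/10931 ≈ -29.351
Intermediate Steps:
g(b, v) = -5/2 (g(b, v) = -5/4 + (1/4)*(-5) = -5/4 - 5/4 = -5/2)
w = -10 (w = -5*(3 + 1)/2 = -5/2*4 = -10)
D = 32084/10931 (D = 3 - (-44*51 + 2953)/(14266 - 3335) = 3 - (-2244 + 2953)/10931 = 3 - 709/10931 = 32084/10931 ≈ 2.9351)
w*D = -10*32084/10931 = -320840/10931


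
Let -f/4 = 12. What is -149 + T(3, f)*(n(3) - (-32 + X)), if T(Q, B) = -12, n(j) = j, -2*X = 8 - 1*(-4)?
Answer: -641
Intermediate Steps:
X = -6 (X = -(8 - 1*(-4))/2 = -(8 + 4)/2 = -1/2*12 = -6)
f = -48 (f = -4*12 = -48)
-149 + T(3, f)*(n(3) - (-32 + X)) = -149 - 12*(3 - (-32 - 6)) = -149 - 12*(3 - 1*(-38)) = -149 - 12*(3 + 38) = -149 - 12*41 = -149 - 492 = -641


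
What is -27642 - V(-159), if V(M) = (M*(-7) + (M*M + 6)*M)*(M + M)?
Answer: -1278235002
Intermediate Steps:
V(M) = 2*M*(-7*M + M*(6 + M²)) (V(M) = (-7*M + (M² + 6)*M)*(2*M) = (-7*M + (6 + M²)*M)*(2*M) = (-7*M + M*(6 + M²))*(2*M) = 2*M*(-7*M + M*(6 + M²)))
-27642 - V(-159) = -27642 - 2*(-159)²*(-1 + (-159)²) = -27642 - 2*25281*(-1 + 25281) = -27642 - 2*25281*25280 = -27642 - 1*1278207360 = -27642 - 1278207360 = -1278235002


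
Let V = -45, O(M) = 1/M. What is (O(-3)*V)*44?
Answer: 660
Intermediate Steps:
(O(-3)*V)*44 = (-45/(-3))*44 = -⅓*(-45)*44 = 15*44 = 660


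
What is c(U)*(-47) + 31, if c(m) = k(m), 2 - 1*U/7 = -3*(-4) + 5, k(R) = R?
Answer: 4966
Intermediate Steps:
U = -105 (U = 14 - 7*(-3*(-4) + 5) = 14 - 7*(12 + 5) = 14 - 7*17 = 14 - 119 = -105)
c(m) = m
c(U)*(-47) + 31 = -105*(-47) + 31 = 4935 + 31 = 4966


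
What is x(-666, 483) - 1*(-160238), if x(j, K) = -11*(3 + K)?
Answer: 154892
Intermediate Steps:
x(j, K) = -33 - 11*K
x(-666, 483) - 1*(-160238) = (-33 - 11*483) - 1*(-160238) = (-33 - 5313) + 160238 = -5346 + 160238 = 154892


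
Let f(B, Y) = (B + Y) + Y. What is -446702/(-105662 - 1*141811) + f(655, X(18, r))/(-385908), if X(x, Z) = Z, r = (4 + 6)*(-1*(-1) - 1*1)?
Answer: 57407926867/31833936828 ≈ 1.8034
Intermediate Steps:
r = 0 (r = 10*(1 - 1) = 10*0 = 0)
f(B, Y) = B + 2*Y
-446702/(-105662 - 1*141811) + f(655, X(18, r))/(-385908) = -446702/(-105662 - 1*141811) + (655 + 2*0)/(-385908) = -446702/(-105662 - 141811) + (655 + 0)*(-1/385908) = -446702/(-247473) + 655*(-1/385908) = -446702*(-1/247473) - 655/385908 = 446702/247473 - 655/385908 = 57407926867/31833936828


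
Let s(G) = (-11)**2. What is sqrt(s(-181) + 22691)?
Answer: 2*sqrt(5703) ≈ 151.04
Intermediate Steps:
s(G) = 121
sqrt(s(-181) + 22691) = sqrt(121 + 22691) = sqrt(22812) = 2*sqrt(5703)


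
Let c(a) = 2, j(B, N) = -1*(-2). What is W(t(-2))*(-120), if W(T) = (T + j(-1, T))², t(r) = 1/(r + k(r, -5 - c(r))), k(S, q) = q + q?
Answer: -14415/32 ≈ -450.47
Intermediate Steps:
j(B, N) = 2
k(S, q) = 2*q
t(r) = 1/(-14 + r) (t(r) = 1/(r + 2*(-5 - 1*2)) = 1/(r + 2*(-5 - 2)) = 1/(r + 2*(-7)) = 1/(r - 14) = 1/(-14 + r))
W(T) = (2 + T)² (W(T) = (T + 2)² = (2 + T)²)
W(t(-2))*(-120) = (2 + 1/(-14 - 2))²*(-120) = (2 + 1/(-16))²*(-120) = (2 - 1/16)²*(-120) = (31/16)²*(-120) = (961/256)*(-120) = -14415/32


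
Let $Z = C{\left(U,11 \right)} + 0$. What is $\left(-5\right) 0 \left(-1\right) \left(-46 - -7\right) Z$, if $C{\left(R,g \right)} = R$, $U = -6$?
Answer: $0$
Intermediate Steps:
$Z = -6$ ($Z = -6 + 0 = -6$)
$\left(-5\right) 0 \left(-1\right) \left(-46 - -7\right) Z = \left(-5\right) 0 \left(-1\right) \left(-46 - -7\right) \left(-6\right) = 0 \left(-1\right) \left(-46 + 7\right) \left(-6\right) = 0 \left(-39\right) \left(-6\right) = 0 \left(-6\right) = 0$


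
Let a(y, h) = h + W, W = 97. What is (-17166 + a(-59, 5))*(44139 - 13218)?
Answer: -527635944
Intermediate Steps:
a(y, h) = 97 + h (a(y, h) = h + 97 = 97 + h)
(-17166 + a(-59, 5))*(44139 - 13218) = (-17166 + (97 + 5))*(44139 - 13218) = (-17166 + 102)*30921 = -17064*30921 = -527635944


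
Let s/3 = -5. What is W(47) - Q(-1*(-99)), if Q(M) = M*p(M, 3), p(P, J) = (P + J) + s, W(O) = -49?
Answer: -8662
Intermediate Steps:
s = -15 (s = 3*(-5) = -15)
p(P, J) = -15 + J + P (p(P, J) = (P + J) - 15 = (J + P) - 15 = -15 + J + P)
Q(M) = M*(-12 + M) (Q(M) = M*(-15 + 3 + M) = M*(-12 + M))
W(47) - Q(-1*(-99)) = -49 - (-1*(-99))*(-12 - 1*(-99)) = -49 - 99*(-12 + 99) = -49 - 99*87 = -49 - 1*8613 = -49 - 8613 = -8662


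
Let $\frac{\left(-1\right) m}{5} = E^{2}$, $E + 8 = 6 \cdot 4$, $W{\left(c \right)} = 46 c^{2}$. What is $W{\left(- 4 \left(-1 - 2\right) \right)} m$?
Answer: $-8478720$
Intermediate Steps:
$E = 16$ ($E = -8 + 6 \cdot 4 = -8 + 24 = 16$)
$m = -1280$ ($m = - 5 \cdot 16^{2} = \left(-5\right) 256 = -1280$)
$W{\left(- 4 \left(-1 - 2\right) \right)} m = 46 \left(- 4 \left(-1 - 2\right)\right)^{2} \left(-1280\right) = 46 \left(\left(-4\right) \left(-3\right)\right)^{2} \left(-1280\right) = 46 \cdot 12^{2} \left(-1280\right) = 46 \cdot 144 \left(-1280\right) = 6624 \left(-1280\right) = -8478720$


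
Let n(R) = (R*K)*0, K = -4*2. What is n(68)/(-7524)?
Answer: 0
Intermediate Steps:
K = -8
n(R) = 0 (n(R) = (R*(-8))*0 = -8*R*0 = 0)
n(68)/(-7524) = 0/(-7524) = 0*(-1/7524) = 0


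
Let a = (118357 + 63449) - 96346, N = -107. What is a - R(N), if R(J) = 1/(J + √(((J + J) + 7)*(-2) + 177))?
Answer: 927924787/10858 + √591/10858 ≈ 85460.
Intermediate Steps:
a = 85460 (a = 181806 - 96346 = 85460)
R(J) = 1/(J + √(163 - 4*J)) (R(J) = 1/(J + √((2*J + 7)*(-2) + 177)) = 1/(J + √((7 + 2*J)*(-2) + 177)) = 1/(J + √((-14 - 4*J) + 177)) = 1/(J + √(163 - 4*J)))
a - R(N) = 85460 - 1/(-107 + √(163 - 4*(-107))) = 85460 - 1/(-107 + √(163 + 428)) = 85460 - 1/(-107 + √591)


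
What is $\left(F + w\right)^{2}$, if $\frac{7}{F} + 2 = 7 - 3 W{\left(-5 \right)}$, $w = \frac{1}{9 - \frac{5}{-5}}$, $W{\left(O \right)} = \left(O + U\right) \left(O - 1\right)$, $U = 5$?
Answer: $\frac{9}{4} \approx 2.25$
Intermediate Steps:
$W{\left(O \right)} = \left(-1 + O\right) \left(5 + O\right)$ ($W{\left(O \right)} = \left(O + 5\right) \left(O - 1\right) = \left(5 + O\right) \left(-1 + O\right) = \left(-1 + O\right) \left(5 + O\right)$)
$w = \frac{1}{10}$ ($w = \frac{1}{9 - -1} = \frac{1}{9 + 1} = \frac{1}{10} \approx 0.1$)
$F = \frac{7}{5}$ ($F = \frac{7}{-2 + \left(7 - 3 \left(-5 + \left(-5\right)^{2} + 4 \left(-5\right)\right)\right)} = \frac{7}{-2 + \left(7 - 3 \left(-5 + 25 - 20\right)\right)} = \frac{7}{-2 + \left(7 - 3 \cdot 0\right)} = \frac{7}{-2 + \left(7 - 0\right)} = \frac{7}{-2 + \left(7 + 0\right)} = \frac{7}{-2 + 7} = \frac{7}{5} \approx 1.4$)
$\left(F + w\right)^{2} = \left(\frac{7}{5} + \frac{1}{10}\right)^{2} = \left(\frac{3}{2}\right)^{2} = \frac{9}{4}$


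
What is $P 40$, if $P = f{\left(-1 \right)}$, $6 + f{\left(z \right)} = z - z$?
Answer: $-240$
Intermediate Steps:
$f{\left(z \right)} = -6$ ($f{\left(z \right)} = -6 + \left(z - z\right) = -6 + 0 = -6$)
$P = -6$
$P 40 = \left(-6\right) 40 = -240$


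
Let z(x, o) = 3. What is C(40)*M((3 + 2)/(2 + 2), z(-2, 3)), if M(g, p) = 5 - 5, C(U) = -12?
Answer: 0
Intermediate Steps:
M(g, p) = 0
C(40)*M((3 + 2)/(2 + 2), z(-2, 3)) = -12*0 = 0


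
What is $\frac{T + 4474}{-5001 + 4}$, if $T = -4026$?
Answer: $- \frac{448}{4997} \approx -0.089654$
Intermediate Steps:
$\frac{T + 4474}{-5001 + 4} = \frac{-4026 + 4474}{-5001 + 4} = \frac{448}{-4997} = 448 \left(- \frac{1}{4997}\right) = - \frac{448}{4997}$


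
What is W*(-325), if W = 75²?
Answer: -1828125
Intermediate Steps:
W = 5625
W*(-325) = 5625*(-325) = -1828125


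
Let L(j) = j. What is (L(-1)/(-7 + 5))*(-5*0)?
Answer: 0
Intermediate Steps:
(L(-1)/(-7 + 5))*(-5*0) = (-1/(-7 + 5))*(-5*0) = (-1/(-2))*0 = -½*(-1)*0 = (½)*0 = 0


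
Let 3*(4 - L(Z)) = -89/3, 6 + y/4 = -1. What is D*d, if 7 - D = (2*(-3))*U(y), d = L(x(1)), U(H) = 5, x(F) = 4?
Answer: 4625/9 ≈ 513.89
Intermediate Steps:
y = -28 (y = -24 + 4*(-1) = -24 - 4 = -28)
L(Z) = 125/9 (L(Z) = 4 - (-89)/(3*3) = 4 - ⅓*(-89/3) = 4 + 89/9 = 125/9)
d = 125/9 ≈ 13.889
D = 37 (D = 7 - 2*(-3)*5 = 7 - (-6)*5 = 7 - 1*(-30) = 7 + 30 = 37)
D*d = 37*(125/9) = 4625/9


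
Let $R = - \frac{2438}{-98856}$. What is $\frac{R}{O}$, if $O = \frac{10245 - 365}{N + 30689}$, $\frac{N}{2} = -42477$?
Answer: $- \frac{13229807}{97669728} \approx -0.13545$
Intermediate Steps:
$N = -84954$ ($N = 2 \left(-42477\right) = -84954$)
$R = \frac{1219}{49428}$ ($R = \left(-2438\right) \left(- \frac{1}{98856}\right) = \frac{1219}{49428} \approx 0.024662$)
$O = - \frac{1976}{10853}$ ($O = \frac{10245 - 365}{-84954 + 30689} = \frac{9880}{-54265} = 9880 \left(- \frac{1}{54265}\right) = - \frac{1976}{10853} \approx -0.18207$)
$\frac{R}{O} = \frac{1219}{49428 \left(- \frac{1976}{10853}\right)} = \frac{1219}{49428} \left(- \frac{10853}{1976}\right) = - \frac{13229807}{97669728}$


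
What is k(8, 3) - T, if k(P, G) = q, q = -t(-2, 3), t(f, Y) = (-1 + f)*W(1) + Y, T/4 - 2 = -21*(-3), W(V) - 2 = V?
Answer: -254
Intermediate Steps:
W(V) = 2 + V
T = 260 (T = 8 + 4*(-21*(-3)) = 8 + 4*63 = 8 + 252 = 260)
t(f, Y) = -3 + Y + 3*f (t(f, Y) = (-1 + f)*(2 + 1) + Y = (-1 + f)*3 + Y = (-3 + 3*f) + Y = -3 + Y + 3*f)
q = 6 (q = -(-3 + 3 + 3*(-2)) = -(-3 + 3 - 6) = -1*(-6) = 6)
k(P, G) = 6
k(8, 3) - T = 6 - 1*260 = 6 - 260 = -254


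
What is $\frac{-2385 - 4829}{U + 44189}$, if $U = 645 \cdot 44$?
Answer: $- \frac{7214}{72569} \approx -0.099409$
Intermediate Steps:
$U = 28380$
$\frac{-2385 - 4829}{U + 44189} = \frac{-2385 - 4829}{28380 + 44189} = \frac{-2385 + \left(-8193 + 3364\right)}{72569} = \left(-2385 - 4829\right) \frac{1}{72569} = \left(-7214\right) \frac{1}{72569} = - \frac{7214}{72569}$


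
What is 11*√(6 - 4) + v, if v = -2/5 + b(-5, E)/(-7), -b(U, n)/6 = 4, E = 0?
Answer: 106/35 + 11*√2 ≈ 18.585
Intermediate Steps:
b(U, n) = -24 (b(U, n) = -6*4 = -24)
v = 106/35 (v = -2/5 - 24/(-7) = -2*⅕ - 24*(-⅐) = -⅖ + 24/7 = 106/35 ≈ 3.0286)
11*√(6 - 4) + v = 11*√(6 - 4) + 106/35 = 11*√2 + 106/35 = 106/35 + 11*√2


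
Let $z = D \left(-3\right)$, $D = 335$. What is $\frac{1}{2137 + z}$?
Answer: $\frac{1}{1132} \approx 0.00088339$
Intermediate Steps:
$z = -1005$ ($z = 335 \left(-3\right) = -1005$)
$\frac{1}{2137 + z} = \frac{1}{2137 - 1005} = \frac{1}{1132}$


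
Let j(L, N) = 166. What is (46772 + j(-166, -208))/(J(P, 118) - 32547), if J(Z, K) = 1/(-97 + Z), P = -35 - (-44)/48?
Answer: -24611158/17065481 ≈ -1.4422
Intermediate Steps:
P = -409/12 (P = -35 - (-44)/48 = -35 - 1*(-11/12) = -35 + 11/12 = -409/12 ≈ -34.083)
(46772 + j(-166, -208))/(J(P, 118) - 32547) = (46772 + 166)/(1/(-97 - 409/12) - 32547) = 46938/(1/(-1573/12) - 32547) = 46938/(-12/1573 - 32547) = 46938/(-51196443/1573) = 46938*(-1573/51196443) = -24611158/17065481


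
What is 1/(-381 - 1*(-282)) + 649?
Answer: 64250/99 ≈ 648.99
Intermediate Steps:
1/(-381 - 1*(-282)) + 649 = 1/(-381 + 282) + 649 = 1/(-99) + 649 = -1/99 + 649 = 64250/99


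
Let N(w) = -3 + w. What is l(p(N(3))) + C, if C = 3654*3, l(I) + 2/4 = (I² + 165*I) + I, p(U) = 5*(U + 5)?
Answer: 31473/2 ≈ 15737.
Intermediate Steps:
p(U) = 25 + 5*U (p(U) = 5*(5 + U) = 25 + 5*U)
l(I) = -½ + I² + 166*I (l(I) = -½ + ((I² + 165*I) + I) = -½ + (I² + 166*I) = -½ + I² + 166*I)
C = 10962
l(p(N(3))) + C = (-½ + (25 + 5*(-3 + 3))² + 166*(25 + 5*(-3 + 3))) + 10962 = (-½ + (25 + 5*0)² + 166*(25 + 5*0)) + 10962 = (-½ + (25 + 0)² + 166*(25 + 0)) + 10962 = (-½ + 25² + 166*25) + 10962 = (-½ + 625 + 4150) + 10962 = 9549/2 + 10962 = 31473/2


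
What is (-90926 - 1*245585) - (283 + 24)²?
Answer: -430760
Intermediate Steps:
(-90926 - 1*245585) - (283 + 24)² = (-90926 - 245585) - 1*307² = -336511 - 1*94249 = -336511 - 94249 = -430760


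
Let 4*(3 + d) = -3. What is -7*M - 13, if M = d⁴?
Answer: -357703/256 ≈ -1397.3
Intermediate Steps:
d = -15/4 (d = -3 + (¼)*(-3) = -3 - ¾ = -15/4 ≈ -3.7500)
M = 50625/256 (M = (-15/4)⁴ = 50625/256 ≈ 197.75)
-7*M - 13 = -7*50625/256 - 13 = -354375/256 - 13 = -357703/256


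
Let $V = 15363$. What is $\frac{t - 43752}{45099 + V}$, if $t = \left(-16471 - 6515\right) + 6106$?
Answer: $- \frac{30316}{30231} \approx -1.0028$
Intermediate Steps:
$t = -16880$ ($t = -22986 + 6106 = -16880$)
$\frac{t - 43752}{45099 + V} = \frac{-16880 - 43752}{45099 + 15363} = - \frac{60632}{60462} = \left(-60632\right) \frac{1}{60462} = - \frac{30316}{30231}$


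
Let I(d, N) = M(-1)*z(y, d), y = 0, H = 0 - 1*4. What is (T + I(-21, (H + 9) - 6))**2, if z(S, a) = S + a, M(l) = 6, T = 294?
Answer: 28224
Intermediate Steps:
H = -4 (H = 0 - 4 = -4)
I(d, N) = 6*d (I(d, N) = 6*(0 + d) = 6*d)
(T + I(-21, (H + 9) - 6))**2 = (294 + 6*(-21))**2 = (294 - 126)**2 = 168**2 = 28224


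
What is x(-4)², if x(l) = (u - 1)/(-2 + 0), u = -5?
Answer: 9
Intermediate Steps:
x(l) = 3 (x(l) = (-5 - 1)/(-2 + 0) = -6/(-2) = -6*(-½) = 3)
x(-4)² = 3² = 9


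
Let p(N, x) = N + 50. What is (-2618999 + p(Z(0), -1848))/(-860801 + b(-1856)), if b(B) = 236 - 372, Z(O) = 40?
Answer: 2618909/860937 ≈ 3.0419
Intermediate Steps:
p(N, x) = 50 + N
b(B) = -136
(-2618999 + p(Z(0), -1848))/(-860801 + b(-1856)) = (-2618999 + (50 + 40))/(-860801 - 136) = (-2618999 + 90)/(-860937) = -2618909*(-1/860937) = 2618909/860937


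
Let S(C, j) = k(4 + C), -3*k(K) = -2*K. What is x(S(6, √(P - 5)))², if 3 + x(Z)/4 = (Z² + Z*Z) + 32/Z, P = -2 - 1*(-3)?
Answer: 266472976/2025 ≈ 1.3159e+5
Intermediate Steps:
P = 1 (P = -2 + 3 = 1)
k(K) = 2*K/3 (k(K) = -(-2)*K/3 = 2*K/3)
S(C, j) = 8/3 + 2*C/3 (S(C, j) = 2*(4 + C)/3 = 8/3 + 2*C/3)
x(Z) = -12 + 8*Z² + 128/Z (x(Z) = -12 + 4*((Z² + Z*Z) + 32/Z) = -12 + 4*((Z² + Z²) + 32/Z) = -12 + 4*(2*Z² + 32/Z) = -12 + (8*Z² + 128/Z) = -12 + 8*Z² + 128/Z)
x(S(6, √(P - 5)))² = (-12 + 8*(8/3 + (⅔)*6)² + 128/(8/3 + (⅔)*6))² = (-12 + 8*(8/3 + 4)² + 128/(8/3 + 4))² = (-12 + 8*(20/3)² + 128/(20/3))² = (-12 + 8*(400/9) + 128*(3/20))² = (-12 + 3200/9 + 96/5)² = (16324/45)² = 266472976/2025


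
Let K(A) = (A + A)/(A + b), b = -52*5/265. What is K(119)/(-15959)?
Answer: -12614/99823545 ≈ -0.00012636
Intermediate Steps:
b = -52/53 (b = -260*1/265 = -52/53 ≈ -0.98113)
K(A) = 2*A/(-52/53 + A) (K(A) = (A + A)/(A - 52/53) = (2*A)/(-52/53 + A) = 2*A/(-52/53 + A))
K(119)/(-15959) = (106*119/(-52 + 53*119))/(-15959) = (106*119/(-52 + 6307))*(-1/15959) = (106*119/6255)*(-1/15959) = (106*119*(1/6255))*(-1/15959) = (12614/6255)*(-1/15959) = -12614/99823545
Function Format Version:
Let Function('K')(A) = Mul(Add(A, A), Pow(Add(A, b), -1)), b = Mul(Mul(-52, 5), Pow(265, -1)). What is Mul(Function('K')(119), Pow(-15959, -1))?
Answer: Rational(-12614, 99823545) ≈ -0.00012636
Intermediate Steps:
b = Rational(-52, 53) (b = Mul(-260, Rational(1, 265)) = Rational(-52, 53) ≈ -0.98113)
Function('K')(A) = Mul(2, A, Pow(Add(Rational(-52, 53), A), -1)) (Function('K')(A) = Mul(Add(A, A), Pow(Add(A, Rational(-52, 53)), -1)) = Mul(Mul(2, A), Pow(Add(Rational(-52, 53), A), -1)) = Mul(2, A, Pow(Add(Rational(-52, 53), A), -1)))
Mul(Function('K')(119), Pow(-15959, -1)) = Mul(Mul(106, 119, Pow(Add(-52, Mul(53, 119)), -1)), Pow(-15959, -1)) = Mul(Mul(106, 119, Pow(Add(-52, 6307), -1)), Rational(-1, 15959)) = Mul(Mul(106, 119, Pow(6255, -1)), Rational(-1, 15959)) = Mul(Mul(106, 119, Rational(1, 6255)), Rational(-1, 15959)) = Mul(Rational(12614, 6255), Rational(-1, 15959)) = Rational(-12614, 99823545)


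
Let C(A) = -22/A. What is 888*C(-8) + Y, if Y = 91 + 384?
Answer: 2917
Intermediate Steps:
Y = 475
888*C(-8) + Y = 888*(-22/(-8)) + 475 = 888*(-22*(-⅛)) + 475 = 888*(11/4) + 475 = 2442 + 475 = 2917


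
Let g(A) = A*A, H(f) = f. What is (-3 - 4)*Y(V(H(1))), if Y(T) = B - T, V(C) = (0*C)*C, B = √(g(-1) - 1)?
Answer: 0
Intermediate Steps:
g(A) = A²
B = 0 (B = √((-1)² - 1) = √(1 - 1) = √0 = 0)
V(C) = 0 (V(C) = 0*C = 0)
Y(T) = -T (Y(T) = 0 - T = -T)
(-3 - 4)*Y(V(H(1))) = (-3 - 4)*(-1*0) = -7*0 = 0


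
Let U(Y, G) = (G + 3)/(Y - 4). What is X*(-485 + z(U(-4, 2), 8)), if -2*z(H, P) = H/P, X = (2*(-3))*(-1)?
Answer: -186225/64 ≈ -2909.8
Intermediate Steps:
X = 6 (X = -6*(-1) = 6)
U(Y, G) = (3 + G)/(-4 + Y)
z(H, P) = -H/(2*P)
X*(-485 + z(U(-4, 2), 8)) = 6*(-485 - 1/2*(3 + 2)/(-4 - 4)/8) = 6*(-485 - 1/2*5/(-8)*1/8) = 6*(-485 - 1/2*(-1/8*5)*1/8) = 6*(-485 - 1/2*(-5/8)*1/8) = 6*(-485 + 5/128) = 6*(-62075/128) = -186225/64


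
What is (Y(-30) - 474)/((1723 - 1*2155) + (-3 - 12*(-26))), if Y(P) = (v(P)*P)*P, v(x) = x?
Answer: 9158/41 ≈ 223.37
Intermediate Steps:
Y(P) = P³ (Y(P) = (P*P)*P = P²*P = P³)
(Y(-30) - 474)/((1723 - 1*2155) + (-3 - 12*(-26))) = ((-30)³ - 474)/((1723 - 1*2155) + (-3 - 12*(-26))) = (-27000 - 474)/((1723 - 2155) + (-3 + 312)) = -27474/(-432 + 309) = -27474/(-123) = -27474*(-1/123) = 9158/41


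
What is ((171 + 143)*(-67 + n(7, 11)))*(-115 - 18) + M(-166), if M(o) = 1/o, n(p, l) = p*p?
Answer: 124784855/166 ≈ 7.5172e+5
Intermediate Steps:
n(p, l) = p²
((171 + 143)*(-67 + n(7, 11)))*(-115 - 18) + M(-166) = ((171 + 143)*(-67 + 7²))*(-115 - 18) + 1/(-166) = (314*(-67 + 49))*(-133) - 1/166 = (314*(-18))*(-133) - 1/166 = -5652*(-133) - 1/166 = 751716 - 1/166 = 124784855/166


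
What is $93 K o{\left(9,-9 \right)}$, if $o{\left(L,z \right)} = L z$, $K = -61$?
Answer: $459513$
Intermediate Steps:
$93 K o{\left(9,-9 \right)} = 93 \left(-61\right) 9 \left(-9\right) = \left(-5673\right) \left(-81\right) = 459513$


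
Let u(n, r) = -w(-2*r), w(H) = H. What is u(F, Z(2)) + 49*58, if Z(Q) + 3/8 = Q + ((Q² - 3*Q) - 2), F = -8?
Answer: 11349/4 ≈ 2837.3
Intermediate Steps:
Z(Q) = -19/8 + Q² - 2*Q (Z(Q) = -3/8 + (Q + ((Q² - 3*Q) - 2)) = -3/8 + (Q + (-2 + Q² - 3*Q)) = -3/8 + (-2 + Q² - 2*Q) = -19/8 + Q² - 2*Q)
u(n, r) = 2*r (u(n, r) = -(-2)*r = 2*r)
u(F, Z(2)) + 49*58 = 2*(-19/8 + 2² - 2*2) + 49*58 = 2*(-19/8 + 4 - 4) + 2842 = 2*(-19/8) + 2842 = -19/4 + 2842 = 11349/4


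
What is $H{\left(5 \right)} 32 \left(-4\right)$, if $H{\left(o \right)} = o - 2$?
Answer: $-384$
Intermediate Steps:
$H{\left(o \right)} = -2 + o$
$H{\left(5 \right)} 32 \left(-4\right) = \left(-2 + 5\right) 32 \left(-4\right) = 3 \cdot 32 \left(-4\right) = 96 \left(-4\right) = -384$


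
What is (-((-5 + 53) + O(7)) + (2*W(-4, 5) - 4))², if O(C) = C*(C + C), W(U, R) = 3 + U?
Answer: 23104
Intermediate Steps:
O(C) = 2*C² (O(C) = C*(2*C) = 2*C²)
(-((-5 + 53) + O(7)) + (2*W(-4, 5) - 4))² = (-((-5 + 53) + 2*7²) + (2*(3 - 4) - 4))² = (-(48 + 2*49) + (2*(-1) - 4))² = (-(48 + 98) + (-2 - 4))² = (-1*146 - 6)² = (-146 - 6)² = (-152)² = 23104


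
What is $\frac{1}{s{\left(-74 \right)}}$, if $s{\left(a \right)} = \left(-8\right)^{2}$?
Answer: $\frac{1}{64} \approx 0.015625$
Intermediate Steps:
$s{\left(a \right)} = 64$
$\frac{1}{s{\left(-74 \right)}} = \frac{1}{64}$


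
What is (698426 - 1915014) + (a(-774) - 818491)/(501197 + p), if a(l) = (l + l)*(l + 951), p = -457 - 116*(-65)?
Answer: -618368441127/508280 ≈ -1.2166e+6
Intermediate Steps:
p = 7083 (p = -457 + 7540 = 7083)
a(l) = 2*l*(951 + l) (a(l) = (2*l)*(951 + l) = 2*l*(951 + l))
(698426 - 1915014) + (a(-774) - 818491)/(501197 + p) = (698426 - 1915014) + (2*(-774)*(951 - 774) - 818491)/(501197 + 7083) = -1216588 + (2*(-774)*177 - 818491)/508280 = -1216588 + (-273996 - 818491)*(1/508280) = -1216588 - 1092487*1/508280 = -1216588 - 1092487/508280 = -618368441127/508280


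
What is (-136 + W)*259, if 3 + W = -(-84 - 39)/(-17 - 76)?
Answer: -1126650/31 ≈ -36344.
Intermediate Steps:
W = -134/31 (W = -3 - (-84 - 39)/(-17 - 76) = -3 - (-123)/(-93) = -3 - (-123)*(-1)/93 = -3 - 1*41/31 = -3 - 41/31 = -134/31 ≈ -4.3226)
(-136 + W)*259 = (-136 - 134/31)*259 = -4350/31*259 = -1126650/31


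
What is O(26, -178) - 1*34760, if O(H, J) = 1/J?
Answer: -6187281/178 ≈ -34760.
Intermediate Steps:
O(26, -178) - 1*34760 = 1/(-178) - 1*34760 = -1/178 - 34760 = -6187281/178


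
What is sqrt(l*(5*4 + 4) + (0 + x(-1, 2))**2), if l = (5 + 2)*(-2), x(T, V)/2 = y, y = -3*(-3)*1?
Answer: 2*I*sqrt(3) ≈ 3.4641*I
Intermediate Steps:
y = 9 (y = 9*1 = 9)
x(T, V) = 18 (x(T, V) = 2*9 = 18)
l = -14 (l = 7*(-2) = -14)
sqrt(l*(5*4 + 4) + (0 + x(-1, 2))**2) = sqrt(-14*(5*4 + 4) + (0 + 18)**2) = sqrt(-14*(20 + 4) + 18**2) = sqrt(-14*24 + 324) = sqrt(-336 + 324) = sqrt(-12) = 2*I*sqrt(3)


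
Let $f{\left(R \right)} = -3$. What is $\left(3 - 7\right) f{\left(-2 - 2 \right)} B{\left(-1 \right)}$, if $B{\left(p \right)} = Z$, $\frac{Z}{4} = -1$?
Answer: $-48$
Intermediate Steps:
$Z = -4$ ($Z = 4 \left(-1\right) = -4$)
$B{\left(p \right)} = -4$
$\left(3 - 7\right) f{\left(-2 - 2 \right)} B{\left(-1 \right)} = \left(3 - 7\right) \left(-3\right) \left(-4\right) = \left(-4\right) \left(-3\right) \left(-4\right) = 12 \left(-4\right) = -48$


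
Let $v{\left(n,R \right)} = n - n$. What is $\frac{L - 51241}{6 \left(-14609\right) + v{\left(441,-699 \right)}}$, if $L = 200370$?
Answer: $- \frac{149129}{87654} \approx -1.7013$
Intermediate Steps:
$v{\left(n,R \right)} = 0$
$\frac{L - 51241}{6 \left(-14609\right) + v{\left(441,-699 \right)}} = \frac{200370 - 51241}{6 \left(-14609\right) + 0} = \frac{149129}{-87654 + 0} = \frac{149129}{-87654} = 149129 \left(- \frac{1}{87654}\right) = - \frac{149129}{87654}$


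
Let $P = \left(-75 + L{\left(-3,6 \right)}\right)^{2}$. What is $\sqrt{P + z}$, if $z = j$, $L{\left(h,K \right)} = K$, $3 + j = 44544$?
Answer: $3 \sqrt{5478} \approx 222.04$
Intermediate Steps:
$j = 44541$ ($j = -3 + 44544 = 44541$)
$z = 44541$
$P = 4761$ ($P = \left(-75 + 6\right)^{2} = \left(-69\right)^{2} = 4761$)
$\sqrt{P + z} = \sqrt{4761 + 44541} = \sqrt{49302} = 3 \sqrt{5478}$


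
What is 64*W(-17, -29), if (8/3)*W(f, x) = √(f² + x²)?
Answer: 24*√1130 ≈ 806.77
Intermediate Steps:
W(f, x) = 3*√(f² + x²)/8
64*W(-17, -29) = 64*(3*√((-17)² + (-29)²)/8) = 64*(3*√(289 + 841)/8) = 64*(3*√1130/8) = 24*√1130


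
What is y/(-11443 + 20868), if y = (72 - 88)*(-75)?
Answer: 48/377 ≈ 0.12732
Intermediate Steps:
y = 1200 (y = -16*(-75) = 1200)
y/(-11443 + 20868) = 1200/(-11443 + 20868) = 1200/9425 = 1200*(1/9425) = 48/377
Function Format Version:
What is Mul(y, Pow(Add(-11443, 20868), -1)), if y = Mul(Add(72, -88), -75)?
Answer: Rational(48, 377) ≈ 0.12732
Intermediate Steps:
y = 1200 (y = Mul(-16, -75) = 1200)
Mul(y, Pow(Add(-11443, 20868), -1)) = Mul(1200, Pow(Add(-11443, 20868), -1)) = Mul(1200, Pow(9425, -1)) = Mul(1200, Rational(1, 9425)) = Rational(48, 377)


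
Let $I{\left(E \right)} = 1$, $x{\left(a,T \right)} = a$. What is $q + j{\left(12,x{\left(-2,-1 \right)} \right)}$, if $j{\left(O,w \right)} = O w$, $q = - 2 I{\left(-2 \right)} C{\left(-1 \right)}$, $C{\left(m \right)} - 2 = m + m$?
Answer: $-24$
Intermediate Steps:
$C{\left(m \right)} = 2 + 2 m$ ($C{\left(m \right)} = 2 + \left(m + m\right) = 2 + 2 m$)
$q = 0$ ($q = \left(-2\right) 1 \left(2 + 2 \left(-1\right)\right) = - 2 \left(2 - 2\right) = \left(-2\right) 0 = 0$)
$q + j{\left(12,x{\left(-2,-1 \right)} \right)} = 0 + 12 \left(-2\right) = 0 - 24 = -24$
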